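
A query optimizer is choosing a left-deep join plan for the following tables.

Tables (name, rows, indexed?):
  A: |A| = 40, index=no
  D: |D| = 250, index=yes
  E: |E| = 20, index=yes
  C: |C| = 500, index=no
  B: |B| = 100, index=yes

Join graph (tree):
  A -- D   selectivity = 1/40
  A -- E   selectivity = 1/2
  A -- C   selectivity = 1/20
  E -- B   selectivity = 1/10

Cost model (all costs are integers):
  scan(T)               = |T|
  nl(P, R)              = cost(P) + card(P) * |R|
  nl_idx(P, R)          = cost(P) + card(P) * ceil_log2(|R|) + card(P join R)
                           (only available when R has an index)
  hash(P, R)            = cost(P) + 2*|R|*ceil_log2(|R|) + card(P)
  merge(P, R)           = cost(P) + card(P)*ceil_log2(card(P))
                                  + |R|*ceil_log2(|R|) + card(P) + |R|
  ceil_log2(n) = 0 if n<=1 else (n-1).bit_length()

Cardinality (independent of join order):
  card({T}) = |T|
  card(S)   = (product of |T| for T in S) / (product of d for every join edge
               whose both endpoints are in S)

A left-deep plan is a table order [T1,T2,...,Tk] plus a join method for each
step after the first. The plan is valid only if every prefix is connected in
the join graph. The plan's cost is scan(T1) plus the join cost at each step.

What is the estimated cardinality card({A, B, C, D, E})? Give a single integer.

Tables in S: A(40), B(100), C(500), D(250), E(20)
Edges inside S: A-D(d=40), A-E(d=2), A-C(d=20), E-B(d=10)
numerator = 40 * 100 * 500 * 250 * 20 = 10000000000
denominator = 40 * 2 * 20 * 10 = 16000
card(S) = 10000000000 / 16000 = 625000

625000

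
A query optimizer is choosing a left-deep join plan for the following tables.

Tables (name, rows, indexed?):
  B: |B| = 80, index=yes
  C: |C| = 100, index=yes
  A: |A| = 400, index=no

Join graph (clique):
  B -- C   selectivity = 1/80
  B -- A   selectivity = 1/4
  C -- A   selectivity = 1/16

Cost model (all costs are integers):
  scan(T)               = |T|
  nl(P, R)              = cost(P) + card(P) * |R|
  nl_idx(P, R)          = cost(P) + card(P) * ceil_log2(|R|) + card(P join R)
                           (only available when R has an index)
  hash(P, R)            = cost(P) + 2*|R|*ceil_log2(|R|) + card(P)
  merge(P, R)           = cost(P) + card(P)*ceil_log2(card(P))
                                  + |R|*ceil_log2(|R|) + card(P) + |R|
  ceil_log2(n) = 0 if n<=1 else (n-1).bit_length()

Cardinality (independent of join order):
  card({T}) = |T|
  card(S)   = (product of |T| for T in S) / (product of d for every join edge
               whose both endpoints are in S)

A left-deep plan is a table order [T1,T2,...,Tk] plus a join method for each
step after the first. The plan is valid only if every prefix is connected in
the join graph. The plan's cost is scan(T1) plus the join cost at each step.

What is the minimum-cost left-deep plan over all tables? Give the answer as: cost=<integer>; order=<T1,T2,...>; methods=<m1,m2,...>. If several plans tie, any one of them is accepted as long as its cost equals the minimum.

Selinger DP (subsets sized 1..n):
  {B}: scan cost=80, card=80
  {C}: scan cost=100, card=100
  {A}: scan cost=400, card=400
  {BC}: card=100; try (C,nl_idx)→740, (B,nl_idx)→900, (B,hash)→1320, (C,merge)→1520, (B,merge)→1540, (C,hash)→1560 …(+2); best=740 via (C,nl_idx)
  {AB}: card=8000; try (B,hash)→1920, (A,merge)→4720, (B,merge)→5040, (A,hash)→7360, (B,nl_idx)→11200, (A,nl)→32080 …(+1); best=1920 via (B,hash)
  {AC}: card=2500; try (C,hash)→2200, (A,merge)→4900, (C,merge)→5200, (C,nl_idx)→5700, (A,hash)→7400, (A,nl)→40100 …(+1); best=2200 via (C,hash)
  {ABC}: card=625; try (A,merge)→5540, (B,hash)→5820, (A,hash)→8040, (C,hash)→11320, (B,nl_idx)→20325, (B,merge)→35340 …(+5); best=5540 via (A,merge)

cost=5540; order=B,C,A; methods=nl_idx,merge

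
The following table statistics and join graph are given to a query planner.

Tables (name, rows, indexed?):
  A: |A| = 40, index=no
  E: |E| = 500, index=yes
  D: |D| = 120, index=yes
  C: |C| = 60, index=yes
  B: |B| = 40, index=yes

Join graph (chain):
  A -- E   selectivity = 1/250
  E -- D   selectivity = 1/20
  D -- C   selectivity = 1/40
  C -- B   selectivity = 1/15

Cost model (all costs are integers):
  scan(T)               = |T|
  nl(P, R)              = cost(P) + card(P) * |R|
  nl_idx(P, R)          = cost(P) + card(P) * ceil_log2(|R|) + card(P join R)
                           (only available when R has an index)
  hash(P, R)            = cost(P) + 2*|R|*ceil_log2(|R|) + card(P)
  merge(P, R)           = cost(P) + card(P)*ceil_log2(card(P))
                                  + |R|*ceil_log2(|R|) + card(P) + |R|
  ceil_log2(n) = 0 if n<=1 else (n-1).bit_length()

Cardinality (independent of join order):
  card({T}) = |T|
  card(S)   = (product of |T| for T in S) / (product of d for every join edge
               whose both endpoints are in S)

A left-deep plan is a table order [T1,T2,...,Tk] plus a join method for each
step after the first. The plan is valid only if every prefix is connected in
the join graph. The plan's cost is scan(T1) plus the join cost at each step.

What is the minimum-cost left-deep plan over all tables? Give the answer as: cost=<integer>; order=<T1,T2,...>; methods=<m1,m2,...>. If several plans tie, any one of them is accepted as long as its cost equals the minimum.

Selinger DP (subsets sized 1..n):
  {A}: scan cost=40, card=40
  {E}: scan cost=500, card=500
  {D}: scan cost=120, card=120
  {C}: scan cost=60, card=60
  {B}: scan cost=40, card=40
  {AE}: card=80; try (E,nl_idx)→480, (A,hash)→1480, (E,merge)→5320, (A,merge)→5780, (E,hash)→9080, (E,nl)→20040 …(+1); best=480 via (E,nl_idx)
  {DE}: card=3000; try (D,hash)→2680, (E,nl_idx)→4200, (E,merge)→6080, (D,merge)→6460, (D,nl_idx)→7000, (E,hash)→9240 …(+2); best=2680 via (D,hash)
  {CD}: card=180; try (D,nl_idx)→660, (C,hash)→960, (C,nl_idx)→1020, (D,merge)→1440, (C,merge)→1500, (D,hash)→1800 …(+2); best=660 via (D,nl_idx)
  {BC}: card=160; try (C,nl_idx)→440, (B,nl_idx)→580, (B,hash)→600, (C,merge)→740, (B,merge)→760, (C,hash)→800 …(+2); best=440 via (C,nl_idx)
  {ADE}: card=480; try (D,nl_idx)→1520, (D,merge)→2080, (D,hash)→2240, (A,hash)→6160, (D,nl)→10080, (A,merge)→41960 …(+1); best=1520 via (D,nl_idx)
  {CDE}: card=4500; try (C,hash)→6400, (E,nl_idx)→6780, (E,merge)→7280, (E,hash)→9840, (C,nl_idx)→25180, (C,merge)→42100 …(+2); best=6400 via (C,hash)
  {BCD}: card=480; try (B,hash)→1320, (D,nl_idx)→2040, (B,nl_idx)→2220, (D,hash)→2280, (B,merge)→2560, (D,merge)→2840 …(+2); best=1320 via (B,hash)
  {ACDE}: card=720; try (C,hash)→2720, (C,nl_idx)→5120, (C,merge)→6740, (A,hash)→11380, (C,nl)→30320, (A,merge)→69680 …(+1); best=2720 via (C,hash)
  {BCDE}: card=12000; try (E,hash)→10800, (E,merge)→11120, (B,hash)→11380, (E,nl_idx)→17640, (B,nl_idx)→45400, (B,merge)→69680 …(+2); best=10800 via (E,hash)
  {ABCDE}: card=1920; try (B,hash)→3920, (B,nl_idx)→8960, (B,merge)→10920, (A,hash)→23280, (B,nl)→31520, (A,merge)→191080 …(+1); best=3920 via (B,hash)

cost=3920; order=A,E,D,C,B; methods=nl_idx,nl_idx,hash,hash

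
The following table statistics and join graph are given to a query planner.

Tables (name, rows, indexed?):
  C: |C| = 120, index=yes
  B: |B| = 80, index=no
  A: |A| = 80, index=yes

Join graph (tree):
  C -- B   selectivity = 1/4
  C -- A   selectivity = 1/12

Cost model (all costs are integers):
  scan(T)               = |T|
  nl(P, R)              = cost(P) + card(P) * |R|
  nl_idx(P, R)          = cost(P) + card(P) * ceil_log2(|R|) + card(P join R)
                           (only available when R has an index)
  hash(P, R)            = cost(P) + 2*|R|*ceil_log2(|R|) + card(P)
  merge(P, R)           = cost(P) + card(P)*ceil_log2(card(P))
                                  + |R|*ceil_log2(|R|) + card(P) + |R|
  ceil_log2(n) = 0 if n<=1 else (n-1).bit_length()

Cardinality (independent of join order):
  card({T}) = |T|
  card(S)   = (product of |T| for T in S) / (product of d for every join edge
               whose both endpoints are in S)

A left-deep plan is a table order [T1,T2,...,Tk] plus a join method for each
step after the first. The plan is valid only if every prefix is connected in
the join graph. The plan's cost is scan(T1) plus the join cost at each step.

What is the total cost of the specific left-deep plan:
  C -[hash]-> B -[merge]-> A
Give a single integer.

33200

step 1: scan C: cost=120, card=120
step 2: join B via hash
    card(P join B) = 120*80/(4) = 2400
    cost = 120 + 2*80*7 + 120 = 1360
step 3: join A via merge
    card(P join A) = 2400*80/(12) = 16000
    cost = 1360 + 2400*12 + 80*7 + 2400 + 80 = 33200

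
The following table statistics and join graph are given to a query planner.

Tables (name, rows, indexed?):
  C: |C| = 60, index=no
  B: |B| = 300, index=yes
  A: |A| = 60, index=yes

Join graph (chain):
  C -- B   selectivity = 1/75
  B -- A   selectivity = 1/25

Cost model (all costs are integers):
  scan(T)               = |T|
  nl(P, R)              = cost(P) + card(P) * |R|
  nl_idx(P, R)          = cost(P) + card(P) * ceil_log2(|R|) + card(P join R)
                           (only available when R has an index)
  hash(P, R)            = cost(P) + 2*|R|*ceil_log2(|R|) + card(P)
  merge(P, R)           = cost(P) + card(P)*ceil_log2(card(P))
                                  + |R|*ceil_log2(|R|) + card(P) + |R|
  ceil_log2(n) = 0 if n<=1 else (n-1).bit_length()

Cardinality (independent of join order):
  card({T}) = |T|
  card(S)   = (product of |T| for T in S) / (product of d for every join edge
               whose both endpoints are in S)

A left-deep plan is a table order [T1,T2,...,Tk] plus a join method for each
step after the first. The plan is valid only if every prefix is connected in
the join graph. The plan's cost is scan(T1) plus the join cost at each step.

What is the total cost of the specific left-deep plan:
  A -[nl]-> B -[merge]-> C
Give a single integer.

26400

step 1: scan A: cost=60, card=60
step 2: join B via nl
    card(P join B) = 60*300/(25) = 720
    cost = 60 + 60*300 = 18060
step 3: join C via merge
    card(P join C) = 720*60/(75) = 576
    cost = 18060 + 720*10 + 60*6 + 720 + 60 = 26400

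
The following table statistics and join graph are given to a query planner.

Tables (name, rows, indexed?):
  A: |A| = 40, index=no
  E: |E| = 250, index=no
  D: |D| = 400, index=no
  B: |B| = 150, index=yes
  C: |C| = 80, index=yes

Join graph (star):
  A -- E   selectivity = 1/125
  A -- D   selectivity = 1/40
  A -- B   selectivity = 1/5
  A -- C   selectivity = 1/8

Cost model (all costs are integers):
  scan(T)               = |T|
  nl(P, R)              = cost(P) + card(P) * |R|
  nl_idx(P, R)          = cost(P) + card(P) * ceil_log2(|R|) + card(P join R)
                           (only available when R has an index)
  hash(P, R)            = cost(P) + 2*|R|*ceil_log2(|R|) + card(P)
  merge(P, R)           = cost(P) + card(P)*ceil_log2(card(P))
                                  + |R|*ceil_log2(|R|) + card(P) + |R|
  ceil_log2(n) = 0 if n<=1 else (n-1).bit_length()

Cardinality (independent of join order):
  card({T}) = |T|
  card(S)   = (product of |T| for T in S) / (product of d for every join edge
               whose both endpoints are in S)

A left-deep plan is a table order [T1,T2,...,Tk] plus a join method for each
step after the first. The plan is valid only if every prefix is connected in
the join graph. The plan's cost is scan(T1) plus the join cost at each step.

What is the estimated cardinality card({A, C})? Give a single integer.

Tables in S: A(40), C(80)
Edges inside S: A-C(d=8)
numerator = 40 * 80 = 3200
denominator = 8 = 8
card(S) = 3200 / 8 = 400

400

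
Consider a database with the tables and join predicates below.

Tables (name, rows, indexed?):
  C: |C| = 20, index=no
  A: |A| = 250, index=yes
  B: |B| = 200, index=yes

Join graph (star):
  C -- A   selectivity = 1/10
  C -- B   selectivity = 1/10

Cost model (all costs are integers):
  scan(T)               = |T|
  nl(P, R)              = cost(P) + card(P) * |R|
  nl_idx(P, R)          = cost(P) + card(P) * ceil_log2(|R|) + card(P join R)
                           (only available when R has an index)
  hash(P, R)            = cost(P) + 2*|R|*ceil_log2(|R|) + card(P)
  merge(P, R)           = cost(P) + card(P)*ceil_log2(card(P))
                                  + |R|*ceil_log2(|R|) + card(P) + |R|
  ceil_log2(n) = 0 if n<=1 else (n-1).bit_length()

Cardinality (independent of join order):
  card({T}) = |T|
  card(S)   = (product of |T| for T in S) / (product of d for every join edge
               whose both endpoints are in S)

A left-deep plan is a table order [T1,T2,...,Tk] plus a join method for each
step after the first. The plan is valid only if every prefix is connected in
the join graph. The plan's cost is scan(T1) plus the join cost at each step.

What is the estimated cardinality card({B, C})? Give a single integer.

400

Tables in S: B(200), C(20)
Edges inside S: C-B(d=10)
numerator = 200 * 20 = 4000
denominator = 10 = 10
card(S) = 4000 / 10 = 400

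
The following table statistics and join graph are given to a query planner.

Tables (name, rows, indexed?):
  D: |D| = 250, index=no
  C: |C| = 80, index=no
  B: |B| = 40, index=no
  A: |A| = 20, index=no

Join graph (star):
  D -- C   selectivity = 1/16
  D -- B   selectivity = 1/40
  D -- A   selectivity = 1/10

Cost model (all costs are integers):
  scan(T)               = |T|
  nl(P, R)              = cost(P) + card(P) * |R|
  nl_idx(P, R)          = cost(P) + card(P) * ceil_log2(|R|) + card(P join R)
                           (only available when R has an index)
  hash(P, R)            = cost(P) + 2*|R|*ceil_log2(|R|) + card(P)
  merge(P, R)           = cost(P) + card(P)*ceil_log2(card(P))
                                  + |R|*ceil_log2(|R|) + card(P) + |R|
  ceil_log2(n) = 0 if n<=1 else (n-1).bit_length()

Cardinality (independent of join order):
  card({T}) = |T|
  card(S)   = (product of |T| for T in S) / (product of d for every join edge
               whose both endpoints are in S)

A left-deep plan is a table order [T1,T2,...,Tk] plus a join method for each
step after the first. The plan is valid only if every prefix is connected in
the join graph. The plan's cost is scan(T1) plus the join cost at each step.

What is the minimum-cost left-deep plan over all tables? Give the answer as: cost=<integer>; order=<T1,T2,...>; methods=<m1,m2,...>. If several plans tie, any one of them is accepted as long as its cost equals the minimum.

Selinger DP (subsets sized 1..n):
  {D}: scan cost=250, card=250
  {C}: scan cost=80, card=80
  {B}: scan cost=40, card=40
  {A}: scan cost=20, card=20
  {CD}: card=1250; try (C,hash)→1620, (D,merge)→2970, (C,merge)→3140, (D,hash)→4160, (D,nl)→20080, (C,nl)→20250; best=1620 via (C,hash)
  {BD}: card=250; try (B,hash)→980, (D,merge)→2570, (B,merge)→2780, (D,hash)→4080, (D,nl)→10040, (B,nl)→10250; best=980 via (B,hash)
  {AD}: card=500; try (A,hash)→700, (D,merge)→2390, (A,merge)→2620, (D,hash)→4040, (D,nl)→5020, (A,nl)→5250; best=700 via (A,hash)
  {BCD}: card=1250; try (C,hash)→2350, (B,hash)→3350, (C,merge)→3870, (B,merge)→16900, (C,nl)→20980, (B,nl)→51620; best=2350 via (C,hash)
  {ACD}: card=2500; try (C,hash)→2320, (A,hash)→3070, (C,merge)→6340, (A,merge)→16740, (A,nl)→26620, (C,nl)→40700; best=2320 via (C,hash)
  {ABD}: card=500; try (A,hash)→1430, (B,hash)→1680, (A,merge)→3350, (B,merge)→5980, (A,nl)→5980, (B,nl)→20700; best=1430 via (A,hash)
  {ABCD}: card=2500; try (C,hash)→3050, (A,hash)→3800, (B,hash)→5300, (C,merge)→7070, (A,merge)→17470, (A,nl)→27350 …(+3); best=3050 via (C,hash)

cost=3050; order=D,B,A,C; methods=hash,hash,hash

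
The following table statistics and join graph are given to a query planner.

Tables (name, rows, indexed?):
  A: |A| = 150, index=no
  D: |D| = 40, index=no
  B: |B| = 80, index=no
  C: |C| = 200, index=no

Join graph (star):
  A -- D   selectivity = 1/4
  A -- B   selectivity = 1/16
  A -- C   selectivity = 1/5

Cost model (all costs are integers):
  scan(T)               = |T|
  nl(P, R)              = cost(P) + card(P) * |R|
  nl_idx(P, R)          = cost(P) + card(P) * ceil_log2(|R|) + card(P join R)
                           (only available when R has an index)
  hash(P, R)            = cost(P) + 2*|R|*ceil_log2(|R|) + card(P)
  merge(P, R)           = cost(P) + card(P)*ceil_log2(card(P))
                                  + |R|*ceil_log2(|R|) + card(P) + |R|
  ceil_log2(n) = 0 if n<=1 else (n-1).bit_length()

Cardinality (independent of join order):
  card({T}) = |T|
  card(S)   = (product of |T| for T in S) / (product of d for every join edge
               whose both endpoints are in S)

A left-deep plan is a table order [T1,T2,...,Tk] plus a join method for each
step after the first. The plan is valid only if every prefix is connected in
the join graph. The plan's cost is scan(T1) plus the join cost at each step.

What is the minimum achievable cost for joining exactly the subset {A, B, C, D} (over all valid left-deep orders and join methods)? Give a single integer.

Selinger DP over subsets of {A,B,C,D}:
  {A}: scan cost=150, card=150
  {D}: scan cost=40, card=40
  {B}: scan cost=80, card=80
  {C}: scan cost=200, card=200
  {AD}: card=1500; try (D,hash)→780, (A,merge)→1670, (D,merge)→1780, (A,hash)→2480, (A,nl)→6040, (D,nl)→6150; best=780 via (D,hash)
  {AB}: card=750; try (B,hash)→1420, (A,merge)→2070, (B,merge)→2140, (A,hash)→2560, (A,nl)→12080, (B,nl)→12150; best=1420 via (B,hash)
  {AC}: card=6000; try (A,hash)→2800, (C,merge)→3300, (A,merge)→3350, (C,hash)→3500, (C,nl)→30150, (A,nl)→30200; best=2800 via (A,hash)
  {ABD}: card=7500; try (D,hash)→2650, (B,hash)→3400, (D,merge)→9950, (B,merge)→19420, (D,nl)→31420, (B,nl)→120780; best=2650 via (D,hash)
  {ACD}: card=60000; try (C,hash)→5480, (D,hash)→9280, (C,merge)→20580, (D,merge)→87080, (D,nl)→242800, (C,nl)→300780; best=5480 via (C,hash)
  {ABC}: card=30000; try (C,hash)→5370, (B,hash)→9920, (C,merge)→11470, (B,merge)→87440, (C,nl)→151420, (B,nl)→482800; best=5370 via (C,hash)
  {ABCD}: card=300000; try (C,hash)→13350, (D,hash)→35850, (B,hash)→66600, (C,merge)→109450, (D,merge)→485650, (B,merge)→1026120 …(+3); best=13350 via (C,hash)

13350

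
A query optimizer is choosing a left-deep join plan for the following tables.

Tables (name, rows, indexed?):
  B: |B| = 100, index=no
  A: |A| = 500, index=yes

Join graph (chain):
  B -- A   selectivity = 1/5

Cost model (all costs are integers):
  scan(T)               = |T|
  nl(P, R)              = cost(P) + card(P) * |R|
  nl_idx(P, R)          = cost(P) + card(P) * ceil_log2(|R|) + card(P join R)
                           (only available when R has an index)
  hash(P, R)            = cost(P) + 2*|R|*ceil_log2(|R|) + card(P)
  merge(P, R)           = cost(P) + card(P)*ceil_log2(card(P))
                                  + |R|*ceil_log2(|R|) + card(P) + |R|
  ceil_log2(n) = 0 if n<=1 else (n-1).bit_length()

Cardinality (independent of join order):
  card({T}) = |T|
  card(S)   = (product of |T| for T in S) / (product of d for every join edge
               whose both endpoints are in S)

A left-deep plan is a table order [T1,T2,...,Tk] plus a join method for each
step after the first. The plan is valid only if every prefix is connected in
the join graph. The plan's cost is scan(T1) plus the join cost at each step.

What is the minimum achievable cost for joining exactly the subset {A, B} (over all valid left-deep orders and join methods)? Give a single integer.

2400

Selinger DP over subsets of {A,B}:
  {B}: scan cost=100, card=100
  {A}: scan cost=500, card=500
  {AB}: card=10000; try (B,hash)→2400, (A,merge)→5900, (B,merge)→6300, (A,hash)→9200, (A,nl_idx)→11000, (A,nl)→50100 …(+1); best=2400 via (B,hash)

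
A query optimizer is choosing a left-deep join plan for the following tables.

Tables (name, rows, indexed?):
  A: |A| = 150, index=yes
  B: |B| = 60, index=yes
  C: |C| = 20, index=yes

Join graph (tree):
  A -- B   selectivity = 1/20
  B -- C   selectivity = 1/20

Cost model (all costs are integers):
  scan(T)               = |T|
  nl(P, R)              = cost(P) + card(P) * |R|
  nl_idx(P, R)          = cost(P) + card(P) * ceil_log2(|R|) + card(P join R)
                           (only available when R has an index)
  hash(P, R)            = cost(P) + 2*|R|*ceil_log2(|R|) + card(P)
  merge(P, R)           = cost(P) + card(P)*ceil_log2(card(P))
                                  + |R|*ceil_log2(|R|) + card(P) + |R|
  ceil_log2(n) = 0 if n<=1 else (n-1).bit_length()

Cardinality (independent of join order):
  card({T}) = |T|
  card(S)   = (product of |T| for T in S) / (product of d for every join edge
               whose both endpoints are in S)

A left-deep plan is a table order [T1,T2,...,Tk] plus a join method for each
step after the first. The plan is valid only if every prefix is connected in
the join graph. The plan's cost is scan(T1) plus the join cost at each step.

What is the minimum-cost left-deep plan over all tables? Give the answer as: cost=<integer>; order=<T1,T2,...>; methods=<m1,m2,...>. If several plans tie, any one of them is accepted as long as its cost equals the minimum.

Selinger DP (subsets sized 1..n):
  {A}: scan cost=150, card=150
  {B}: scan cost=60, card=60
  {C}: scan cost=20, card=20
  {AB}: card=450; try (A,nl_idx)→990, (B,hash)→1020, (B,nl_idx)→1500, (A,merge)→1830, (B,merge)→1920, (A,hash)→2520 …(+2); best=990 via (A,nl_idx)
  {BC}: card=60; try (B,nl_idx)→200, (C,hash)→320, (C,nl_idx)→420, (B,merge)→560, (C,merge)→600, (B,hash)→760 …(+2); best=200 via (B,nl_idx)
  {ABC}: card=450; try (A,nl_idx)→1130, (C,hash)→1640, (A,merge)→1970, (A,hash)→2660, (C,nl_idx)→3690, (C,merge)→5610 …(+2); best=1130 via (A,nl_idx)

cost=1130; order=C,B,A; methods=nl_idx,nl_idx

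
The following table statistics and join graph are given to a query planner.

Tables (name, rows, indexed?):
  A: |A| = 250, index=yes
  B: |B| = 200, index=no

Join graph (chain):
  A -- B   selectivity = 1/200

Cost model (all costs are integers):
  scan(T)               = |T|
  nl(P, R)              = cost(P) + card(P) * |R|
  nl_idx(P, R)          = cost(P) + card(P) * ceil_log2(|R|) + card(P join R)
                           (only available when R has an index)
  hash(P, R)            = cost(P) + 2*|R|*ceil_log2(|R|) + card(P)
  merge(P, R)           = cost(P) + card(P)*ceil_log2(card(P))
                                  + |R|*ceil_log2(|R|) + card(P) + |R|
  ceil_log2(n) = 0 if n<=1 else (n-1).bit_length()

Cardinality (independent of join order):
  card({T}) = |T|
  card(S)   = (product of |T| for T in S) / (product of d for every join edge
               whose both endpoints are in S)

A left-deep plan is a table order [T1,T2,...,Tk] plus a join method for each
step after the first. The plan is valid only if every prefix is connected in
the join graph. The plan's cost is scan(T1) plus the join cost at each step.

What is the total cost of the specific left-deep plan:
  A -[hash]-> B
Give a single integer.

step 1: scan A: cost=250, card=250
step 2: join B via hash
    card(P join B) = 250*200/(200) = 250
    cost = 250 + 2*200*8 + 250 = 3700

3700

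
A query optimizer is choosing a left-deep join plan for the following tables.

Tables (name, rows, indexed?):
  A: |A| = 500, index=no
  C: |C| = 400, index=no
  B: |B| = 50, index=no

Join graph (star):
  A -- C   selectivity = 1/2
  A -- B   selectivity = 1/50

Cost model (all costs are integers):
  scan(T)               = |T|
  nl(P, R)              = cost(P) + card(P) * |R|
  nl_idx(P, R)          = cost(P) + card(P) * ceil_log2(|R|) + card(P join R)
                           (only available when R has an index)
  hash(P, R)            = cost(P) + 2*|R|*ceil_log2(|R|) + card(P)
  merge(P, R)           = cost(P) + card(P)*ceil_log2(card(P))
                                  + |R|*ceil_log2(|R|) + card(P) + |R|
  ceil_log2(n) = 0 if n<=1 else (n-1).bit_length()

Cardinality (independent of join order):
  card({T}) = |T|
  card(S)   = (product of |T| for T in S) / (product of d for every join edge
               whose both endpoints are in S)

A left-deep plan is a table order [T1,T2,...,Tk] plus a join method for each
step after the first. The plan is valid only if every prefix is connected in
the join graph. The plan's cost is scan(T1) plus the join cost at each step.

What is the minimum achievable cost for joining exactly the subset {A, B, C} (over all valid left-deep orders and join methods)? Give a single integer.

9300

Selinger DP over subsets of {A,B,C}:
  {A}: scan cost=500, card=500
  {C}: scan cost=400, card=400
  {B}: scan cost=50, card=50
  {AC}: card=100000; try (C,hash)→8200, (A,merge)→9400, (C,merge)→9500, (A,hash)→9800, (A,nl)→200400, (C,nl)→200500; best=8200 via (C,hash)
  {AB}: card=500; try (B,hash)→1600, (A,merge)→5400, (B,merge)→5850, (A,hash)→9100, (A,nl)→25050, (B,nl)→25500; best=1600 via (B,hash)
  {ABC}: card=100000; try (C,hash)→9300, (C,merge)→10600, (B,hash)→108800, (C,nl)→201600, (B,merge)→1808550, (B,nl)→5008200; best=9300 via (C,hash)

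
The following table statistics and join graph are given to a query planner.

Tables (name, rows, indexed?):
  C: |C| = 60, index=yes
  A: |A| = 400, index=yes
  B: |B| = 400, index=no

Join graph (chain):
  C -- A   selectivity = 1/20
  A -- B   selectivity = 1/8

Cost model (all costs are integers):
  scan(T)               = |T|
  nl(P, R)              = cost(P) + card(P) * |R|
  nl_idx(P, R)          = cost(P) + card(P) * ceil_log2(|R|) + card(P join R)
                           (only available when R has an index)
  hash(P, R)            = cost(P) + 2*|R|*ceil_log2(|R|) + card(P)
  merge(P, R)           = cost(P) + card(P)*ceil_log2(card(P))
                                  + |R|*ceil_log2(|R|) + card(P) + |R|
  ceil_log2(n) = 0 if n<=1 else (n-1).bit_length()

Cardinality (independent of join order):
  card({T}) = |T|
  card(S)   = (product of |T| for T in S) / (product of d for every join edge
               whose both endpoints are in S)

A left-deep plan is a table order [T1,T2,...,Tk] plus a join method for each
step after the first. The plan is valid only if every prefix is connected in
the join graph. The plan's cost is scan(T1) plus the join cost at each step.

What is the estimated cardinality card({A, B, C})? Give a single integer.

Tables in S: A(400), B(400), C(60)
Edges inside S: C-A(d=20), A-B(d=8)
numerator = 400 * 400 * 60 = 9600000
denominator = 20 * 8 = 160
card(S) = 9600000 / 160 = 60000

60000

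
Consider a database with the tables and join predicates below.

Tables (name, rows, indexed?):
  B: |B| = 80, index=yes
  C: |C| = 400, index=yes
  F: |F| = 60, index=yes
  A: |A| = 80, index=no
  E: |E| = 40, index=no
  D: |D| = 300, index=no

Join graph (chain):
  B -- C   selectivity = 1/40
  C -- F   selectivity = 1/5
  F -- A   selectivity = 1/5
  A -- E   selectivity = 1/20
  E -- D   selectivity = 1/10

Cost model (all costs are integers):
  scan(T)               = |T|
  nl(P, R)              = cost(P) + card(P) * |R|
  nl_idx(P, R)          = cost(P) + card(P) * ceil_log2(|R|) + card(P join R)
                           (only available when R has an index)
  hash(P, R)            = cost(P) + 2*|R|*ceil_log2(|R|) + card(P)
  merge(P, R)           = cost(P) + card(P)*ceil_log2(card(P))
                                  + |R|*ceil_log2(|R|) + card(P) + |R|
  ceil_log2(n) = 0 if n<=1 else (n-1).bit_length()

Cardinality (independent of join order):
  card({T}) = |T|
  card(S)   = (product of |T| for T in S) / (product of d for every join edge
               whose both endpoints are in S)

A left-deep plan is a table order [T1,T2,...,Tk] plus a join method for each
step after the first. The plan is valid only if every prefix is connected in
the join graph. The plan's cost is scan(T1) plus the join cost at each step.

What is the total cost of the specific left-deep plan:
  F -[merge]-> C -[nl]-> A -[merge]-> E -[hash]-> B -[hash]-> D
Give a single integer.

step 1: scan F: cost=60, card=60
step 2: join C via merge
    card(P join C) = 60*400/(5) = 4800
    cost = 60 + 60*6 + 400*9 + 60 + 400 = 4480
step 3: join A via nl
    card(P join A) = 4800*80/(5) = 76800
    cost = 4480 + 4800*80 = 388480
step 4: join E via merge
    card(P join E) = 76800*40/(20) = 153600
    cost = 388480 + 76800*17 + 40*6 + 76800 + 40 = 1771160
step 5: join B via hash
    card(P join B) = 153600*80/(40) = 307200
    cost = 1771160 + 2*80*7 + 153600 = 1925880
step 6: join D via hash
    card(P join D) = 307200*300/(10) = 9216000
    cost = 1925880 + 2*300*9 + 307200 = 2238480

2238480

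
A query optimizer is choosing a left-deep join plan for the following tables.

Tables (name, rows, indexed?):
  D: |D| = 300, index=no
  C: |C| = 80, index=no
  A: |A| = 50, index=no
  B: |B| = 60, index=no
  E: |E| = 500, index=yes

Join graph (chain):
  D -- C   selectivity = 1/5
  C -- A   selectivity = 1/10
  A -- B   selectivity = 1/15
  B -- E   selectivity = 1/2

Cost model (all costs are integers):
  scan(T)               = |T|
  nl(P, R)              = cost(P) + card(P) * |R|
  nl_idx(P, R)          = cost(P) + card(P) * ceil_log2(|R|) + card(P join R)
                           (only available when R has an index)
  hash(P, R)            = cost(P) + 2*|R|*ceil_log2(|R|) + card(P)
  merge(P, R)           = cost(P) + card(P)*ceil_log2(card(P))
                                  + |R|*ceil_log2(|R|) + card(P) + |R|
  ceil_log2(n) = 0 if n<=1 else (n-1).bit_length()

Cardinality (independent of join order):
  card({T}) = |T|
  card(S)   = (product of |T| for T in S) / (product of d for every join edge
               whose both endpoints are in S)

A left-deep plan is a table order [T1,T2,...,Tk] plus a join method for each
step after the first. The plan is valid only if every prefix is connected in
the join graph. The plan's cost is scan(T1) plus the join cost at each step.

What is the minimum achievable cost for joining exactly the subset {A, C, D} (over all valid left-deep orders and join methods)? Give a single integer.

Selinger DP over subsets of {A,C,D}:
  {D}: scan cost=300, card=300
  {C}: scan cost=80, card=80
  {A}: scan cost=50, card=50
  {CD}: card=4800; try (C,hash)→1720, (D,merge)→3720, (C,merge)→3940, (D,hash)→5560, (D,nl)→24080, (C,nl)→24300; best=1720 via (C,hash)
  {AC}: card=400; try (A,hash)→760, (C,merge)→1040, (A,merge)→1070, (C,hash)→1220, (C,nl)→4050, (A,nl)→4080; best=760 via (A,hash)
  {ACD}: card=24000; try (D,hash)→6560, (A,hash)→7120, (D,merge)→7760, (A,merge)→69270, (D,nl)→120760, (A,nl)→241720; best=6560 via (D,hash)

6560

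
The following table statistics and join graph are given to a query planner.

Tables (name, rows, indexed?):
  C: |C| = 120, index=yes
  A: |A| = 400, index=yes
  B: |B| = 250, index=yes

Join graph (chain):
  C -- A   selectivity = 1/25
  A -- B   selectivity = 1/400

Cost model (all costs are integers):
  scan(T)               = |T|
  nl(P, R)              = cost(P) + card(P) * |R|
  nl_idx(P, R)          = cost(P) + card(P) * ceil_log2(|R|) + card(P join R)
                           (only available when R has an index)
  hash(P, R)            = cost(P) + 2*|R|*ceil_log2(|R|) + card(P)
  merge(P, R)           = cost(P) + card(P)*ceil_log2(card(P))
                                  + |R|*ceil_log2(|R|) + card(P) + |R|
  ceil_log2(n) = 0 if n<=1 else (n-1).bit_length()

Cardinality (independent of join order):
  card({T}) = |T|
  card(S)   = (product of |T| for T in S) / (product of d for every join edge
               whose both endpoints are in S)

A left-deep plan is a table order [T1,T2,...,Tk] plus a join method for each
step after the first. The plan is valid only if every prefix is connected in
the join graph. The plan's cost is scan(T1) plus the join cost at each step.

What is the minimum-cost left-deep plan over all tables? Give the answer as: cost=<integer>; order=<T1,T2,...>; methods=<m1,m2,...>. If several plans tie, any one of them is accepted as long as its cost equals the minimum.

cost=4680; order=B,A,C; methods=nl_idx,hash

Selinger DP (subsets sized 1..n):
  {C}: scan cost=120, card=120
  {A}: scan cost=400, card=400
  {B}: scan cost=250, card=250
  {AC}: card=1920; try (C,hash)→2480, (A,nl_idx)→3120, (A,merge)→5080, (C,nl_idx)→5120, (C,merge)→5360, (A,hash)→7440 …(+2); best=2480 via (C,hash)
  {AB}: card=250; try (A,nl_idx)→2750, (B,nl_idx)→3850, (B,hash)→4800, (A,merge)→6500, (B,merge)→6650, (A,hash)→7700 …(+2); best=2750 via (A,nl_idx)
  {ABC}: card=1200; try (C,hash)→4680, (C,nl_idx)→5700, (C,merge)→5960, (B,hash)→8400, (B,nl_idx)→19040, (B,merge)→27770 …(+2); best=4680 via (C,hash)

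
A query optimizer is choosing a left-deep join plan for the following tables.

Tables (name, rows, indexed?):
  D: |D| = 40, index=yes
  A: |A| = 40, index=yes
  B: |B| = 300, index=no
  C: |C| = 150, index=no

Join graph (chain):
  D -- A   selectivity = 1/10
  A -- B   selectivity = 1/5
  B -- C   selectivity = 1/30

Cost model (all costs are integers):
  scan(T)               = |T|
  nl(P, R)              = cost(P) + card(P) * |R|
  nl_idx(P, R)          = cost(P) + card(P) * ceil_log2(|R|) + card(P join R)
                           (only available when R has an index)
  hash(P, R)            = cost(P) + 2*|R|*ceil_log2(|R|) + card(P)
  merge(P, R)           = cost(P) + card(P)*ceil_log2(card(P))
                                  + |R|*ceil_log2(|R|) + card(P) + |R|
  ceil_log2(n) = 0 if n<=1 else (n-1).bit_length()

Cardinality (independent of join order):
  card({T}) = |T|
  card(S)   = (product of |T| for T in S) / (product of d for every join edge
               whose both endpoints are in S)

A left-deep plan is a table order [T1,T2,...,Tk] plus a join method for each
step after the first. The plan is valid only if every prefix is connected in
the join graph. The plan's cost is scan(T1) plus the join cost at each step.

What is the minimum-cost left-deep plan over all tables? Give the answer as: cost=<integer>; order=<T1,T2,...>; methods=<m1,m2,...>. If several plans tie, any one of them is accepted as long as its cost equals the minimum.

cost=15960; order=B,A,D,C; methods=hash,hash,hash

Selinger DP (subsets sized 1..n):
  {D}: scan cost=40, card=40
  {A}: scan cost=40, card=40
  {B}: scan cost=300, card=300
  {C}: scan cost=150, card=150
  {AD}: card=160; try (D,nl_idx)→440, (A,nl_idx)→440, (D,hash)→560, (A,hash)→560, (D,merge)→600, (A,merge)→600 …(+2); best=440 via (D,nl_idx)
  {AB}: card=2400; try (A,hash)→1080, (B,merge)→3320, (A,merge)→3580, (A,nl_idx)→4500, (B,hash)→5480, (B,nl)→12040 …(+1); best=1080 via (A,hash)
  {BC}: card=1500; try (C,hash)→3000, (B,merge)→4500, (C,merge)→4650, (B,hash)→5700, (B,nl)→45150, (C,nl)→45300; best=3000 via (C,hash)
  {ABD}: card=9600; try (D,hash)→3960, (B,merge)→4880, (B,hash)→6000, (D,nl_idx)→25080, (D,merge)→32560, (B,nl)→48440 …(+1); best=3960 via (D,hash)
  {ABC}: card=12000; try (A,hash)→4980, (C,hash)→5880, (A,merge)→21280, (A,nl_idx)→24000, (C,merge)→33630, (A,nl)→63000 …(+1); best=4980 via (A,hash)
  {ABCD}: card=48000; try (C,hash)→15960, (D,hash)→17460, (D,nl_idx)→124980, (C,merge)→149310, (D,merge)→185260, (D,nl)→484980 …(+1); best=15960 via (C,hash)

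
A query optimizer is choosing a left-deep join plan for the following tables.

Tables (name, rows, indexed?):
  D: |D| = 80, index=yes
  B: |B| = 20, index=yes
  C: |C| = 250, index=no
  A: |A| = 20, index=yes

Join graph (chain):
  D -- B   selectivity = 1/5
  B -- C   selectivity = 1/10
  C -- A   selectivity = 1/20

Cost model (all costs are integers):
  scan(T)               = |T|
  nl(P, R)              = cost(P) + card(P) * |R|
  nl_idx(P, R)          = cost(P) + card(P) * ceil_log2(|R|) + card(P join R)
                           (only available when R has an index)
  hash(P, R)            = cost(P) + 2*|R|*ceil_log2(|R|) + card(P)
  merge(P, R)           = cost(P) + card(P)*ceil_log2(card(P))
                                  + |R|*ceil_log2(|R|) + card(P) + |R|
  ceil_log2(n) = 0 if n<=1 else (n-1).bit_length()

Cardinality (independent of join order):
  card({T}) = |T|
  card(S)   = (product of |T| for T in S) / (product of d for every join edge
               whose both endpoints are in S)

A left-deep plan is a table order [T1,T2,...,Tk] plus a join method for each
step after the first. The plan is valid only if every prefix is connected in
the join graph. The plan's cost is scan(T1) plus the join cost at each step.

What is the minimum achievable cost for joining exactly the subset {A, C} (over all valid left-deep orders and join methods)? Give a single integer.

700

Selinger DP over subsets of {A,C}:
  {C}: scan cost=250, card=250
  {A}: scan cost=20, card=20
  {AC}: card=250; try (A,hash)→700, (A,nl_idx)→1750, (C,merge)→2390, (A,merge)→2620, (C,hash)→4040, (C,nl)→5020 …(+1); best=700 via (A,hash)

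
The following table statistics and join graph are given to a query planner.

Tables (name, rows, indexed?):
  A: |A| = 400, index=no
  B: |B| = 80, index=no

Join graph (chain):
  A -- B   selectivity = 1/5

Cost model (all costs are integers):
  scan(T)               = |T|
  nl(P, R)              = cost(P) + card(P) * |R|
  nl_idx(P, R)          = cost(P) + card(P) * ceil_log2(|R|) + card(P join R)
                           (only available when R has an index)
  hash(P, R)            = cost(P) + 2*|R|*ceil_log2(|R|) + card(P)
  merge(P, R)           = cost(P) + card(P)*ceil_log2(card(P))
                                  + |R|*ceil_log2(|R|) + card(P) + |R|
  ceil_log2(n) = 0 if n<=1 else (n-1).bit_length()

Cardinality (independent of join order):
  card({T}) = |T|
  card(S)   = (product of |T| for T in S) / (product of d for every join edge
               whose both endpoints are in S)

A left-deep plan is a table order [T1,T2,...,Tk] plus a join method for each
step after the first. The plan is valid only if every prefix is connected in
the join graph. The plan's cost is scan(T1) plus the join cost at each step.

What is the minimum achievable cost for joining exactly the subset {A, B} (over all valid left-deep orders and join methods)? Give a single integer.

1920

Selinger DP over subsets of {A,B}:
  {A}: scan cost=400, card=400
  {B}: scan cost=80, card=80
  {AB}: card=6400; try (B,hash)→1920, (A,merge)→4720, (B,merge)→5040, (A,hash)→7360, (A,nl)→32080, (B,nl)→32400; best=1920 via (B,hash)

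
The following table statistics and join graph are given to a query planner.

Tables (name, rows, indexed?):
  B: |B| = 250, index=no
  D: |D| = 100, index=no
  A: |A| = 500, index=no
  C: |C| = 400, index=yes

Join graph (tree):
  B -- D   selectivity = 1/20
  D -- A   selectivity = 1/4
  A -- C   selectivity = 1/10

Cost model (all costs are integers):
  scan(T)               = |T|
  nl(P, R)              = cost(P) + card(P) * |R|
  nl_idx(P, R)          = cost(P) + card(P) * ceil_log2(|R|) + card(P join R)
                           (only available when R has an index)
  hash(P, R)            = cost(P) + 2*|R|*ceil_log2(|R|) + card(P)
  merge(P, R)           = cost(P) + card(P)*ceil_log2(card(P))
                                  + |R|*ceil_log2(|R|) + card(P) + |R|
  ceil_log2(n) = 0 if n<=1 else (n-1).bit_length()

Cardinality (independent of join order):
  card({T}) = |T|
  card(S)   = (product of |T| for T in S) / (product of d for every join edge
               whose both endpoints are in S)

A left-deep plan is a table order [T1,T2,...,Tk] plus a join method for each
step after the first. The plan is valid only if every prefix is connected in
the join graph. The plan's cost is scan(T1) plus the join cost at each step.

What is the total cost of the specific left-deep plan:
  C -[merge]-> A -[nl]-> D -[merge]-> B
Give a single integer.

step 1: scan C: cost=400, card=400
step 2: join A via merge
    card(P join A) = 400*500/(10) = 20000
    cost = 400 + 400*9 + 500*9 + 400 + 500 = 9400
step 3: join D via nl
    card(P join D) = 20000*100/(4) = 500000
    cost = 9400 + 20000*100 = 2009400
step 4: join B via merge
    card(P join B) = 500000*250/(20) = 6250000
    cost = 2009400 + 500000*19 + 250*8 + 500000 + 250 = 12011650

12011650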